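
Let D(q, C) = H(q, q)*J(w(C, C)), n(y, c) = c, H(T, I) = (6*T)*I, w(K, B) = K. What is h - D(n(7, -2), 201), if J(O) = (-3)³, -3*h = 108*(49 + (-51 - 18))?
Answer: 1368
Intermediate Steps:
h = 720 (h = -36*(49 + (-51 - 18)) = -36*(49 - 69) = -36*(-20) = -⅓*(-2160) = 720)
H(T, I) = 6*I*T
J(O) = -27
D(q, C) = -162*q² (D(q, C) = (6*q*q)*(-27) = (6*q²)*(-27) = -162*q²)
h - D(n(7, -2), 201) = 720 - (-162)*(-2)² = 720 - (-162)*4 = 720 - 1*(-648) = 720 + 648 = 1368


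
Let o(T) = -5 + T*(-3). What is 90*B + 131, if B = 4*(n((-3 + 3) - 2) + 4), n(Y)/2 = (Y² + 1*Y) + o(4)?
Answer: -9229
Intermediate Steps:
o(T) = -5 - 3*T
n(Y) = -34 + 2*Y + 2*Y² (n(Y) = 2*((Y² + 1*Y) + (-5 - 3*4)) = 2*((Y² + Y) + (-5 - 12)) = 2*((Y + Y²) - 17) = 2*(-17 + Y + Y²) = -34 + 2*Y + 2*Y²)
B = -104 (B = 4*((-34 + 2*((-3 + 3) - 2) + 2*((-3 + 3) - 2)²) + 4) = 4*((-34 + 2*(0 - 2) + 2*(0 - 2)²) + 4) = 4*((-34 + 2*(-2) + 2*(-2)²) + 4) = 4*((-34 - 4 + 2*4) + 4) = 4*((-34 - 4 + 8) + 4) = 4*(-30 + 4) = 4*(-26) = -104)
90*B + 131 = 90*(-104) + 131 = -9360 + 131 = -9229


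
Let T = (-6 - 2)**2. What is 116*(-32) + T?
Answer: -3648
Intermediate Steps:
T = 64 (T = (-8)**2 = 64)
116*(-32) + T = 116*(-32) + 64 = -3712 + 64 = -3648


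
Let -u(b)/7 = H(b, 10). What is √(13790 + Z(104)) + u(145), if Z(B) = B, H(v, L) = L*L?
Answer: -700 + √13894 ≈ -582.13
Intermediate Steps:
H(v, L) = L²
u(b) = -700 (u(b) = -7*10² = -7*100 = -700)
√(13790 + Z(104)) + u(145) = √(13790 + 104) - 700 = √13894 - 700 = -700 + √13894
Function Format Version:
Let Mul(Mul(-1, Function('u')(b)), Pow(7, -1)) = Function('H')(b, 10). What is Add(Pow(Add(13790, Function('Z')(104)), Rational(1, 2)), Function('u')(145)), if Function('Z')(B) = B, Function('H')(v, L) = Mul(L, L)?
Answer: Add(-700, Pow(13894, Rational(1, 2))) ≈ -582.13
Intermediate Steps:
Function('H')(v, L) = Pow(L, 2)
Function('u')(b) = -700 (Function('u')(b) = Mul(-7, Pow(10, 2)) = Mul(-7, 100) = -700)
Add(Pow(Add(13790, Function('Z')(104)), Rational(1, 2)), Function('u')(145)) = Add(Pow(Add(13790, 104), Rational(1, 2)), -700) = Add(Pow(13894, Rational(1, 2)), -700) = Add(-700, Pow(13894, Rational(1, 2)))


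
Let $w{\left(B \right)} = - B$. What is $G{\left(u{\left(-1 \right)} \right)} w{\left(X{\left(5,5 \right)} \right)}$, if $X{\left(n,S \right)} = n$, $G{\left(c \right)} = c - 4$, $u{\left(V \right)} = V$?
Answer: $25$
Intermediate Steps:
$G{\left(c \right)} = -4 + c$ ($G{\left(c \right)} = c - 4 = -4 + c$)
$G{\left(u{\left(-1 \right)} \right)} w{\left(X{\left(5,5 \right)} \right)} = \left(-4 - 1\right) \left(\left(-1\right) 5\right) = \left(-5\right) \left(-5\right) = 25$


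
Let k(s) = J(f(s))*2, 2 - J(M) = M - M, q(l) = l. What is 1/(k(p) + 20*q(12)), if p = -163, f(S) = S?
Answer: 1/244 ≈ 0.0040984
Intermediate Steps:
J(M) = 2 (J(M) = 2 - (M - M) = 2 - 1*0 = 2 + 0 = 2)
k(s) = 4 (k(s) = 2*2 = 4)
1/(k(p) + 20*q(12)) = 1/(4 + 20*12) = 1/(4 + 240) = 1/244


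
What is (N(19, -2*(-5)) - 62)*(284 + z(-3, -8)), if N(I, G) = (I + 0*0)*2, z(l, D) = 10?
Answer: -7056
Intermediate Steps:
N(I, G) = 2*I (N(I, G) = (I + 0)*2 = I*2 = 2*I)
(N(19, -2*(-5)) - 62)*(284 + z(-3, -8)) = (2*19 - 62)*(284 + 10) = (38 - 62)*294 = -24*294 = -7056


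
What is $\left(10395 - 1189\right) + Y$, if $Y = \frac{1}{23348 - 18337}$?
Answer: $\frac{46131267}{5011} \approx 9206.0$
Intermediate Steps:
$Y = \frac{1}{5011} \approx 0.00019956$
$\left(10395 - 1189\right) + Y = \left(10395 - 1189\right) + \frac{1}{5011} = 9206 + \frac{1}{5011} = \frac{46131267}{5011}$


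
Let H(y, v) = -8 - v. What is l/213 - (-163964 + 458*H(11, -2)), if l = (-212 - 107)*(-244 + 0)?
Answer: 35587492/213 ≈ 1.6708e+5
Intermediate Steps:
l = 77836 (l = -319*(-244) = 77836)
l/213 - (-163964 + 458*H(11, -2)) = 77836/213 - (-167628 + 916) = 77836*(1/213) - 458/(1/((-8 + 2) - 358)) = 77836/213 - 458/(1/(-6 - 358)) = 77836/213 - 458/(1/(-364)) = 77836/213 - 458/(-1/364) = 77836/213 - 458*(-364) = 77836/213 + 166712 = 35587492/213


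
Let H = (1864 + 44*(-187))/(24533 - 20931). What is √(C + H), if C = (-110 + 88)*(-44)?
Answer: 21*√7106746/1801 ≈ 31.084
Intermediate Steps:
H = -3182/1801 (H = (1864 - 8228)/3602 = -6364*1/3602 = -3182/1801 ≈ -1.7668)
C = 968 (C = -22*(-44) = 968)
√(C + H) = √(968 - 3182/1801) = √(1740186/1801) = 21*√7106746/1801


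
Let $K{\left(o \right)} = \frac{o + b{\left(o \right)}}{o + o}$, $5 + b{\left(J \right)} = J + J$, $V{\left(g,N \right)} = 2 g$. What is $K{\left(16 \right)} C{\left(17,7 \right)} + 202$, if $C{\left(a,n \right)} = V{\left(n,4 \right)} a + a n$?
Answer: $\frac{21815}{32} \approx 681.72$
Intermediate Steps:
$b{\left(J \right)} = -5 + 2 J$ ($b{\left(J \right)} = -5 + \left(J + J\right) = -5 + 2 J$)
$K{\left(o \right)} = \frac{-5 + 3 o}{2 o}$ ($K{\left(o \right)} = \frac{o + \left(-5 + 2 o\right)}{o + o} = \frac{-5 + 3 o}{2 o}$)
$C{\left(a,n \right)} = 3 a n$ ($C{\left(a,n \right)} = 2 n a + a n = 2 a n + a n = 3 a n$)
$K{\left(16 \right)} C{\left(17,7 \right)} + 202 = \frac{-5 + 3 \cdot 16}{2 \cdot 16} \cdot 3 \cdot 17 \cdot 7 + 202 = \frac{1}{2} \cdot \frac{1}{16} \left(-5 + 48\right) 357 + 202 = \frac{1}{2} \cdot \frac{1}{16} \cdot 43 \cdot 357 + 202 = \frac{43}{32} \cdot 357 + 202 = \frac{15351}{32} + 202 = \frac{21815}{32}$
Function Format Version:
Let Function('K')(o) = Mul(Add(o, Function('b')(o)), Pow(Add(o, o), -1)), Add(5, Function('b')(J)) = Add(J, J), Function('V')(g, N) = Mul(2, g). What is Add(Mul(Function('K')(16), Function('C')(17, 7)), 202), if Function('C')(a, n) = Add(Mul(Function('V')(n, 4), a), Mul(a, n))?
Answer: Rational(21815, 32) ≈ 681.72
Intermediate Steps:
Function('b')(J) = Add(-5, Mul(2, J)) (Function('b')(J) = Add(-5, Add(J, J)) = Add(-5, Mul(2, J)))
Function('K')(o) = Mul(Rational(1, 2), Pow(o, -1), Add(-5, Mul(3, o))) (Function('K')(o) = Mul(Add(o, Add(-5, Mul(2, o))), Pow(Add(o, o), -1)) = Mul(Add(-5, Mul(3, o)), Pow(Mul(2, o), -1)) = Mul(Add(-5, Mul(3, o)), Mul(Rational(1, 2), Pow(o, -1))) = Mul(Rational(1, 2), Pow(o, -1), Add(-5, Mul(3, o))))
Function('C')(a, n) = Mul(3, a, n) (Function('C')(a, n) = Add(Mul(Mul(2, n), a), Mul(a, n)) = Add(Mul(2, a, n), Mul(a, n)) = Mul(3, a, n))
Add(Mul(Function('K')(16), Function('C')(17, 7)), 202) = Add(Mul(Mul(Rational(1, 2), Pow(16, -1), Add(-5, Mul(3, 16))), Mul(3, 17, 7)), 202) = Add(Mul(Mul(Rational(1, 2), Rational(1, 16), Add(-5, 48)), 357), 202) = Add(Mul(Mul(Rational(1, 2), Rational(1, 16), 43), 357), 202) = Add(Mul(Rational(43, 32), 357), 202) = Add(Rational(15351, 32), 202) = Rational(21815, 32)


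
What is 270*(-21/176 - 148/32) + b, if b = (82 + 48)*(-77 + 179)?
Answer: 1054155/88 ≈ 11979.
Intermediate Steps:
b = 13260 (b = 130*102 = 13260)
270*(-21/176 - 148/32) + b = 270*(-21/176 - 148/32) + 13260 = 270*(-21*1/176 - 148*1/32) + 13260 = 270*(-21/176 - 37/8) + 13260 = 270*(-835/176) + 13260 = -112725/88 + 13260 = 1054155/88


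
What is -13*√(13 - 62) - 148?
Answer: -148 - 91*I ≈ -148.0 - 91.0*I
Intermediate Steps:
-13*√(13 - 62) - 148 = -91*I - 148 = -148 - 91*I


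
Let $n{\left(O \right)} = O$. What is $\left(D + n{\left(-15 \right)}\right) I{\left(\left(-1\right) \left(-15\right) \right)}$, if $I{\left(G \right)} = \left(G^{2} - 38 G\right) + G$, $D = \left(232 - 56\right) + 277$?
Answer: $-144540$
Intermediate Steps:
$D = 453$ ($D = 176 + 277 = 453$)
$I{\left(G \right)} = G^{2} - 37 G$
$\left(D + n{\left(-15 \right)}\right) I{\left(\left(-1\right) \left(-15\right) \right)} = \left(453 - 15\right) \left(-1\right) \left(-15\right) \left(-37 - -15\right) = 438 \cdot 15 \left(-37 + 15\right) = 438 \cdot 15 \left(-22\right) = 438 \left(-330\right) = -144540$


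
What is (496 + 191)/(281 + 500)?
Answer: 687/781 ≈ 0.87964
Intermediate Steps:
(496 + 191)/(281 + 500) = 687/781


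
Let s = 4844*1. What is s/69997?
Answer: 4844/69997 ≈ 0.069203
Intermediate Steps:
s = 4844
s/69997 = 4844/69997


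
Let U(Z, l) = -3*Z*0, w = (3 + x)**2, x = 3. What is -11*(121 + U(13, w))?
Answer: -1331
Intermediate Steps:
w = 36 (w = (3 + 3)**2 = 6**2 = 36)
U(Z, l) = 0
-11*(121 + U(13, w)) = -11*(121 + 0) = -11*121 = -1331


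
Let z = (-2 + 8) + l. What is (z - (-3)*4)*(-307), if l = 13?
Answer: -9517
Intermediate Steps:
z = 19 (z = (-2 + 8) + 13 = 6 + 13 = 19)
(z - (-3)*4)*(-307) = (19 - (-3)*4)*(-307) = (19 - 1*(-12))*(-307) = (19 + 12)*(-307) = 31*(-307) = -9517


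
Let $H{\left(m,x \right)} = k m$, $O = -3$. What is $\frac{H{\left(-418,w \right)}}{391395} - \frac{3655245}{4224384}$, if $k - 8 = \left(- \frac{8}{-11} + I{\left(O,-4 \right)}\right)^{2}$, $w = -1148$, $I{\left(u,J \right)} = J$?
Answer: $- \frac{1788946998757}{2020825614720} \approx -0.88526$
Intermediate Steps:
$k = \frac{2264}{121}$ ($k = 8 + \left(- \frac{8}{-11} - 4\right)^{2} = 8 + \left(\left(-8\right) \left(- \frac{1}{11}\right) - 4\right)^{2} = 8 + \left(\frac{8}{11} - 4\right)^{2} = 8 + \left(- \frac{36}{11}\right)^{2} = 8 + \frac{1296}{121} = \frac{2264}{121} \approx 18.711$)
$H{\left(m,x \right)} = \frac{2264 m}{121}$
$\frac{H{\left(-418,w \right)}}{391395} - \frac{3655245}{4224384} = \frac{\frac{2264}{121} \left(-418\right)}{391395} - \frac{3655245}{4224384} = \left(- \frac{86032}{11}\right) \frac{1}{391395} - \frac{1218415}{1408128} = - \frac{86032}{4305345} - \frac{1218415}{1408128} = - \frac{1788946998757}{2020825614720}$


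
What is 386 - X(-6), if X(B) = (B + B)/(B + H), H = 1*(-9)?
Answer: 1926/5 ≈ 385.20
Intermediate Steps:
H = -9
X(B) = 2*B/(-9 + B) (X(B) = (B + B)/(B - 9) = (2*B)/(-9 + B) = 2*B/(-9 + B))
386 - X(-6) = 386 - 2*(-6)/(-9 - 6) = 386 - 2*(-6)/(-15) = 386 - 2*(-6)*(-1)/15 = 386 - 1*4/5 = 386 - 4/5 = 1926/5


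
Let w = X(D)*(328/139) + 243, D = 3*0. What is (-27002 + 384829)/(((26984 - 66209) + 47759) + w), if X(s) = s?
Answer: 357827/8777 ≈ 40.769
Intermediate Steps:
D = 0
w = 243 (w = 0*(328/139) + 243 = 0 + 243 = 243)
(-27002 + 384829)/(((26984 - 66209) + 47759) + w) = (-27002 + 384829)/(((26984 - 66209) + 47759) + 243) = 357827/((-39225 + 47759) + 243) = 357827/(8534 + 243) = 357827/8777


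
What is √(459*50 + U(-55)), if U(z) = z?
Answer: √22895 ≈ 151.31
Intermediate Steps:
√(459*50 + U(-55)) = √(459*50 - 55) = √(22950 - 55) = √22895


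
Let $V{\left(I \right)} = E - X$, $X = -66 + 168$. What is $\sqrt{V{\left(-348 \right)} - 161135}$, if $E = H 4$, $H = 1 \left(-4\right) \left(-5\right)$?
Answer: $i \sqrt{161157} \approx 401.44 i$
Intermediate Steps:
$H = 20$ ($H = \left(-4\right) \left(-5\right) = 20$)
$E = 80$ ($E = 20 \cdot 4 = 80$)
$X = 102$
$V{\left(I \right)} = -22$ ($V{\left(I \right)} = 80 - 102 = -22$)
$\sqrt{V{\left(-348 \right)} - 161135} = \sqrt{-22 - 161135} = \sqrt{-161157} = i \sqrt{161157}$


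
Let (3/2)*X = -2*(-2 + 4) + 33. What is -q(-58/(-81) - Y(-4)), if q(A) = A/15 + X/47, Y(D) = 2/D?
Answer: -56239/114210 ≈ -0.49242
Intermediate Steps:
X = 58/3 (X = 2*(-2*(-2 + 4) + 33)/3 = 2*(-2*2 + 33)/3 = 2*(-4 + 33)/3 = (2/3)*29 = 58/3 ≈ 19.333)
q(A) = 58/141 + A/15 (q(A) = A/15 + (58/3)/47 = A*(1/15) + (58/3)*(1/47) = A/15 + 58/141 = 58/141 + A/15)
-q(-58/(-81) - Y(-4)) = -(58/141 + (-58/(-81) - 2/(-4))/15) = -(58/141 + (-58*(-1/81) - 2*(-1)/4)/15) = -(58/141 + (58/81 - 1*(-1/2))/15) = -(58/141 + (58/81 + 1/2)/15) = -(58/141 + (1/15)*(197/162)) = -(58/141 + 197/2430) = -1*56239/114210 = -56239/114210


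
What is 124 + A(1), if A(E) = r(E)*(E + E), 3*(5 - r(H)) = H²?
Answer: 400/3 ≈ 133.33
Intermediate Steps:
r(H) = 5 - H²/3
A(E) = 2*E*(5 - E²/3) (A(E) = (5 - E²/3)*(E + E) = (5 - E²/3)*(2*E) = 2*E*(5 - E²/3))
124 + A(1) = 124 + (⅔)*1*(15 - 1*1²) = 124 + (⅔)*1*(15 - 1*1) = 124 + (⅔)*1*(15 - 1) = 124 + (⅔)*1*14 = 124 + 28/3 = 400/3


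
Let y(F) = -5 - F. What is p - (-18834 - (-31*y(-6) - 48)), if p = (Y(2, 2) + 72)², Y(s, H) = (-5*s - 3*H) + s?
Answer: 22119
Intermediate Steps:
Y(s, H) = -4*s - 3*H
p = 3364 (p = ((-4*2 - 3*2) + 72)² = ((-8 - 6) + 72)² = (-14 + 72)² = 58² = 3364)
p - (-18834 - (-31*y(-6) - 48)) = 3364 - (-18834 - (-31*(-5 - 1*(-6)) - 48)) = 3364 - (-18834 - (-31*(-5 + 6) - 48)) = 3364 - (-18834 - (-31*1 - 48)) = 3364 - (-18834 - (-31 - 48)) = 3364 - (-18834 - 1*(-79)) = 3364 - (-18834 + 79) = 3364 - 1*(-18755) = 3364 + 18755 = 22119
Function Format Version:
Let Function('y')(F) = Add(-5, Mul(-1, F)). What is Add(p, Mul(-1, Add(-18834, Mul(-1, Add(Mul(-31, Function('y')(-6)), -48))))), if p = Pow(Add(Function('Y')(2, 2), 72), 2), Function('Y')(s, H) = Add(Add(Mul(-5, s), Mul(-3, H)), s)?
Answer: 22119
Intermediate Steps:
Function('Y')(s, H) = Add(Mul(-4, s), Mul(-3, H))
p = 3364 (p = Pow(Add(Add(Mul(-4, 2), Mul(-3, 2)), 72), 2) = Pow(Add(Add(-8, -6), 72), 2) = Pow(Add(-14, 72), 2) = Pow(58, 2) = 3364)
Add(p, Mul(-1, Add(-18834, Mul(-1, Add(Mul(-31, Function('y')(-6)), -48))))) = Add(3364, Mul(-1, Add(-18834, Mul(-1, Add(Mul(-31, Add(-5, Mul(-1, -6))), -48))))) = Add(3364, Mul(-1, Add(-18834, Mul(-1, Add(Mul(-31, Add(-5, 6)), -48))))) = Add(3364, Mul(-1, Add(-18834, Mul(-1, Add(Mul(-31, 1), -48))))) = Add(3364, Mul(-1, Add(-18834, Mul(-1, Add(-31, -48))))) = Add(3364, Mul(-1, Add(-18834, Mul(-1, -79)))) = Add(3364, Mul(-1, Add(-18834, 79))) = Add(3364, Mul(-1, -18755)) = Add(3364, 18755) = 22119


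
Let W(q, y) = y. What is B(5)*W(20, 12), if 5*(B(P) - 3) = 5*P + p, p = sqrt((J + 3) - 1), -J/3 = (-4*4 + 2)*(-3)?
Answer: 96 + 24*I*sqrt(31)/5 ≈ 96.0 + 26.725*I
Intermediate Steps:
J = -126 (J = -3*(-4*4 + 2)*(-3) = -3*(-16 + 2)*(-3) = -(-42)*(-3) = -3*42 = -126)
p = 2*I*sqrt(31) (p = sqrt((-126 + 3) - 1) = sqrt(-123 - 1) = sqrt(-124) = 2*I*sqrt(31) ≈ 11.136*I)
B(P) = 3 + P + 2*I*sqrt(31)/5 (B(P) = 3 + (5*P + 2*I*sqrt(31))/5 = 3 + (P + 2*I*sqrt(31)/5) = 3 + P + 2*I*sqrt(31)/5)
B(5)*W(20, 12) = (3 + 5 + 2*I*sqrt(31)/5)*12 = (8 + 2*I*sqrt(31)/5)*12 = 96 + 24*I*sqrt(31)/5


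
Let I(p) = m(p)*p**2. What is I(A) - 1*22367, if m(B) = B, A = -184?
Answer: -6251871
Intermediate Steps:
I(p) = p**3 (I(p) = p*p**2 = p**3)
I(A) - 1*22367 = (-184)**3 - 1*22367 = -6229504 - 22367 = -6251871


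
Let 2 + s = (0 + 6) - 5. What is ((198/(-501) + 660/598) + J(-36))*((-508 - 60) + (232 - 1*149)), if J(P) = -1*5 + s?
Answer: 128147670/49933 ≈ 2566.4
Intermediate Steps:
s = -1 (s = -2 + ((0 + 6) - 5) = -2 + (6 - 5) = -2 + 1 = -1)
J(P) = -6 (J(P) = -1*5 - 1 = -5 - 1 = -6)
((198/(-501) + 660/598) + J(-36))*((-508 - 60) + (232 - 1*149)) = ((198/(-501) + 660/598) - 6)*((-508 - 60) + (232 - 1*149)) = ((198*(-1/501) + 660*(1/598)) - 6)*(-568 + (232 - 149)) = ((-66/167 + 330/299) - 6)*(-568 + 83) = (35376/49933 - 6)*(-485) = -264222/49933*(-485) = 128147670/49933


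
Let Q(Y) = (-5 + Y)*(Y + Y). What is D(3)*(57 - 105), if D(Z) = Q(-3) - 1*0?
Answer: -2304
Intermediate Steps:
Q(Y) = 2*Y*(-5 + Y) (Q(Y) = (-5 + Y)*(2*Y) = 2*Y*(-5 + Y))
D(Z) = 48 (D(Z) = 2*(-3)*(-5 - 3) - 1*0 = 2*(-3)*(-8) + 0 = 48 + 0 = 48)
D(3)*(57 - 105) = 48*(57 - 105) = 48*(-48) = -2304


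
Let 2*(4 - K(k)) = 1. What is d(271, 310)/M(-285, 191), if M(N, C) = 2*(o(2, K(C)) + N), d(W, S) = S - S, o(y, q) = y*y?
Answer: 0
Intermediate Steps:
K(k) = 7/2 (K(k) = 4 - ½*1 = 4 - ½ = 7/2)
o(y, q) = y²
d(W, S) = 0
M(N, C) = 8 + 2*N (M(N, C) = 2*(2² + N) = 2*(4 + N) = 8 + 2*N)
d(271, 310)/M(-285, 191) = 0/(8 + 2*(-285)) = 0/(8 - 570) = 0/(-562) = 0*(-1/562) = 0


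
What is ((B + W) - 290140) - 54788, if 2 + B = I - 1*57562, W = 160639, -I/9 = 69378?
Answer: -866255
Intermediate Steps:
I = -624402 (I = -9*69378 = -624402)
B = -681966 (B = -2 + (-624402 - 1*57562) = -2 + (-624402 - 57562) = -2 - 681964 = -681966)
((B + W) - 290140) - 54788 = ((-681966 + 160639) - 290140) - 54788 = (-521327 - 290140) - 54788 = -811467 - 54788 = -866255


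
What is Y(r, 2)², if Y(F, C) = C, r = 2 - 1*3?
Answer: 4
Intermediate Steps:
r = -1 (r = 2 - 3 = -1)
Y(r, 2)² = 2² = 4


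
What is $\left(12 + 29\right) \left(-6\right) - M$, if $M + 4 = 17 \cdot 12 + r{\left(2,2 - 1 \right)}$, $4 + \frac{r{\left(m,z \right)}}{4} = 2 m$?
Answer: $-446$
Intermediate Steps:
$r{\left(m,z \right)} = -16 + 8 m$ ($r{\left(m,z \right)} = -16 + 4 \cdot 2 m = -16 + 8 m$)
$M = 200$ ($M = -4 + \left(17 \cdot 12 + \left(-16 + 8 \cdot 2\right)\right) = -4 + \left(204 + \left(-16 + 16\right)\right) = -4 + \left(204 + 0\right) = -4 + 204 = 200$)
$\left(12 + 29\right) \left(-6\right) - M = \left(12 + 29\right) \left(-6\right) - 200 = 41 \left(-6\right) - 200 = -246 - 200 = -446$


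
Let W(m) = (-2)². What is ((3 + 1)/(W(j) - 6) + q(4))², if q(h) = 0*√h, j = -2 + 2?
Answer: 4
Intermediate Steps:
j = 0
W(m) = 4
q(h) = 0
((3 + 1)/(W(j) - 6) + q(4))² = ((3 + 1)/(4 - 6) + 0)² = (4/(-2) + 0)² = (4*(-½) + 0)² = (-2 + 0)² = (-2)² = 4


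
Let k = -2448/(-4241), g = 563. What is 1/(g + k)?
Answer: 4241/2390131 ≈ 0.0017744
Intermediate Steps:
k = 2448/4241 (k = -2448*(-1/4241) = 2448/4241 ≈ 0.57722)
1/(g + k) = 1/(563 + 2448/4241) = 1/(2390131/4241) = 4241/2390131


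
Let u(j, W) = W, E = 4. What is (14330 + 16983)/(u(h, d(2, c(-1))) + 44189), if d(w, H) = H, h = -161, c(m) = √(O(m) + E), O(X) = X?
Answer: 1383690157/1952667718 - 31313*√3/1952667718 ≈ 0.70859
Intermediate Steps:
c(m) = √(4 + m) (c(m) = √(m + 4) = √(4 + m))
(14330 + 16983)/(u(h, d(2, c(-1))) + 44189) = (14330 + 16983)/(√(4 - 1) + 44189) = 31313/(√3 + 44189) = 31313/(44189 + √3)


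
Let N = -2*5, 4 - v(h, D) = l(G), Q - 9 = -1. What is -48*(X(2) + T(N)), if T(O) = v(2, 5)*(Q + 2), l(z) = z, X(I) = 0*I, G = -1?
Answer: -2400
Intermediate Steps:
Q = 8 (Q = 9 - 1 = 8)
X(I) = 0
v(h, D) = 5 (v(h, D) = 4 - 1*(-1) = 4 + 1 = 5)
N = -10
T(O) = 50 (T(O) = 5*(8 + 2) = 5*10 = 50)
-48*(X(2) + T(N)) = -48*(0 + 50) = -48*50 = -2400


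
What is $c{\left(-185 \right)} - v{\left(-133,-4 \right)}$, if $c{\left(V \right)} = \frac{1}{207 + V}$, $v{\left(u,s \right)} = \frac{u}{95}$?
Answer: $\frac{159}{110} \approx 1.4455$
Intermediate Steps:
$v{\left(u,s \right)} = \frac{u}{95}$ ($v{\left(u,s \right)} = u \frac{1}{95} = \frac{u}{95}$)
$c{\left(-185 \right)} - v{\left(-133,-4 \right)} = \frac{1}{207 - 185} - \frac{1}{95} \left(-133\right) = \frac{1}{22} - - \frac{7}{5} = \frac{1}{22} + \frac{7}{5} = \frac{159}{110}$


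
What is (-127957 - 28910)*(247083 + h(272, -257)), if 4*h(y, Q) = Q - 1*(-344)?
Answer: -155050323273/4 ≈ -3.8763e+10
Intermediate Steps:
h(y, Q) = 86 + Q/4 (h(y, Q) = (Q - 1*(-344))/4 = (Q + 344)/4 = (344 + Q)/4 = 86 + Q/4)
(-127957 - 28910)*(247083 + h(272, -257)) = (-127957 - 28910)*(247083 + (86 + (¼)*(-257))) = -156867*(247083 + (86 - 257/4)) = -156867*(247083 + 87/4) = -156867*988419/4 = -155050323273/4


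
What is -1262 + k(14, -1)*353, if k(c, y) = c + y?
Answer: 3327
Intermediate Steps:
-1262 + k(14, -1)*353 = -1262 + (14 - 1)*353 = -1262 + 13*353 = -1262 + 4589 = 3327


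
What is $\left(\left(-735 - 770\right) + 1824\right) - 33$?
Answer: $286$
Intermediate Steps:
$\left(\left(-735 - 770\right) + 1824\right) - 33 = \left(-1505 + 1824\right) - 33 = 319 - 33 = 286$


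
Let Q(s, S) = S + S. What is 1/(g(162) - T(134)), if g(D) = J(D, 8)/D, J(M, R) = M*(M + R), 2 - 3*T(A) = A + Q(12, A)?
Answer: 3/910 ≈ 0.0032967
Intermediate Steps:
Q(s, S) = 2*S
T(A) = ⅔ - A (T(A) = ⅔ - (A + 2*A)/3 = ⅔ - A)
g(D) = 8 + D (g(D) = (D*(D + 8))/D = (D*(8 + D))/D = 8 + D)
1/(g(162) - T(134)) = 1/((8 + 162) - (⅔ - 1*134)) = 1/(170 - (⅔ - 134)) = 1/(170 - 1*(-400/3)) = 1/(170 + 400/3) = 1/(910/3) = 3/910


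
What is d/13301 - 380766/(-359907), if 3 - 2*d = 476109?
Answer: -1580634755/93865157 ≈ -16.839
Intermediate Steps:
d = -238053 (d = 3/2 - ½*476109 = 3/2 - 476109/2 = -238053)
d/13301 - 380766/(-359907) = -238053/13301 - 380766/(-359907) = -238053*1/13301 - 380766*(-1/359907) = -238053/13301 + 7466/7057 = -1580634755/93865157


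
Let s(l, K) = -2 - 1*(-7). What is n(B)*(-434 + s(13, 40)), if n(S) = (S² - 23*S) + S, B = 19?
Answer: 24453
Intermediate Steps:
s(l, K) = 5 (s(l, K) = -2 + 7 = 5)
n(S) = S² - 22*S
n(B)*(-434 + s(13, 40)) = (19*(-22 + 19))*(-434 + 5) = (19*(-3))*(-429) = -57*(-429) = 24453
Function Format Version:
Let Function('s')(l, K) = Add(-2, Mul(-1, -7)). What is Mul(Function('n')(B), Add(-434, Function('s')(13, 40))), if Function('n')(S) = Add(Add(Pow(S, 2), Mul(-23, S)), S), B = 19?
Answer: 24453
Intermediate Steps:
Function('s')(l, K) = 5 (Function('s')(l, K) = Add(-2, 7) = 5)
Function('n')(S) = Add(Pow(S, 2), Mul(-22, S))
Mul(Function('n')(B), Add(-434, Function('s')(13, 40))) = Mul(Mul(19, Add(-22, 19)), Add(-434, 5)) = Mul(Mul(19, -3), -429) = Mul(-57, -429) = 24453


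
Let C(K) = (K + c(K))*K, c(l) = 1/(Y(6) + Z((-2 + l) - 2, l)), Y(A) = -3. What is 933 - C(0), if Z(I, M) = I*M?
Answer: 933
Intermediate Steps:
c(l) = 1/(-3 + l*(-4 + l)) (c(l) = 1/(-3 + ((-2 + l) - 2)*l) = 1/(-3 + (-4 + l)*l) = 1/(-3 + l*(-4 + l)))
C(K) = K*(K + 1/(-3 + K*(-4 + K))) (C(K) = (K + 1/(-3 + K*(-4 + K)))*K = K*(K + 1/(-3 + K*(-4 + K))))
933 - C(0) = 933 - 0*(1 + 0*(-3 + 0*(-4 + 0)))/(-3 + 0*(-4 + 0)) = 933 - 0*(1 + 0*(-3 + 0*(-4)))/(-3 + 0*(-4)) = 933 - 0*(1 + 0*(-3 + 0))/(-3 + 0) = 933 - 0*(1 + 0*(-3))/(-3) = 933 - 0*(-1)*(1 + 0)/3 = 933 - 0*(-1)/3 = 933 - 1*0 = 933 + 0 = 933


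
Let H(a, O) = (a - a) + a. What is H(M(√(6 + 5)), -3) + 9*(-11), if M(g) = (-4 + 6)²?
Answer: -95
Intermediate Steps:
M(g) = 4 (M(g) = 2² = 4)
H(a, O) = a (H(a, O) = 0 + a = a)
H(M(√(6 + 5)), -3) + 9*(-11) = 4 + 9*(-11) = 4 - 99 = -95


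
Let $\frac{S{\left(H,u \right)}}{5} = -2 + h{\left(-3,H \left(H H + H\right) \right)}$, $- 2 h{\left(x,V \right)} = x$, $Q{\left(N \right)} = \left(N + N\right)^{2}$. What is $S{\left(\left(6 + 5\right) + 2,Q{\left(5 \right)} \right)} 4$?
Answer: $-10$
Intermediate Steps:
$Q{\left(N \right)} = 4 N^{2}$ ($Q{\left(N \right)} = \left(2 N\right)^{2} = 4 N^{2}$)
$h{\left(x,V \right)} = - \frac{x}{2}$
$S{\left(H,u \right)} = - \frac{5}{2}$ ($S{\left(H,u \right)} = 5 \left(-2 - - \frac{3}{2}\right) = 5 \left(-2 + \frac{3}{2}\right) = 5 \left(- \frac{1}{2}\right) = - \frac{5}{2}$)
$S{\left(\left(6 + 5\right) + 2,Q{\left(5 \right)} \right)} 4 = \left(- \frac{5}{2}\right) 4 = -10$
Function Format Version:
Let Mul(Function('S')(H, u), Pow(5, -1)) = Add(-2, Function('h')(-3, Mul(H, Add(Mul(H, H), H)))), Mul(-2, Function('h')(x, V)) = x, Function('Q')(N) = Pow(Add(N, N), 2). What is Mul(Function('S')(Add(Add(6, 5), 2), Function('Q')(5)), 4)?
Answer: -10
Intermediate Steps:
Function('Q')(N) = Mul(4, Pow(N, 2)) (Function('Q')(N) = Pow(Mul(2, N), 2) = Mul(4, Pow(N, 2)))
Function('h')(x, V) = Mul(Rational(-1, 2), x)
Function('S')(H, u) = Rational(-5, 2) (Function('S')(H, u) = Mul(5, Add(-2, Mul(Rational(-1, 2), -3))) = Mul(5, Add(-2, Rational(3, 2))) = Mul(5, Rational(-1, 2)) = Rational(-5, 2))
Mul(Function('S')(Add(Add(6, 5), 2), Function('Q')(5)), 4) = Mul(Rational(-5, 2), 4) = -10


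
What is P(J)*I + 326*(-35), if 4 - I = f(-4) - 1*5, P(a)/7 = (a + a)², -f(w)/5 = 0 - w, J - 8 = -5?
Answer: -4102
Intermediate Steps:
J = 3 (J = 8 - 5 = 3)
f(w) = 5*w (f(w) = -5*(0 - w) = -(-5)*w = 5*w)
P(a) = 28*a² (P(a) = 7*(a + a)² = 7*(2*a)² = 7*(4*a²) = 28*a²)
I = 29 (I = 4 - (5*(-4) - 1*5) = 4 - (-20 - 5) = 4 - 1*(-25) = 4 + 25 = 29)
P(J)*I + 326*(-35) = (28*3²)*29 + 326*(-35) = (28*9)*29 - 11410 = 252*29 - 11410 = 7308 - 11410 = -4102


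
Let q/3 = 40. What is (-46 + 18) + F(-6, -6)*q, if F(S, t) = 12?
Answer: 1412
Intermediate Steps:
q = 120 (q = 3*40 = 120)
(-46 + 18) + F(-6, -6)*q = (-46 + 18) + 12*120 = -28 + 1440 = 1412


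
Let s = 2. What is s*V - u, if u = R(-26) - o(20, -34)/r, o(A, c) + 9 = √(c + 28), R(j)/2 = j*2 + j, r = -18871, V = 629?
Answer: 26683603/18871 - I*√6/18871 ≈ 1414.0 - 0.0001298*I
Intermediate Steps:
R(j) = 6*j (R(j) = 2*(j*2 + j) = 2*(2*j + j) = 2*(3*j) = 6*j)
o(A, c) = -9 + √(28 + c) (o(A, c) = -9 + √(c + 28) = -9 + √(28 + c))
u = -2943885/18871 + I*√6/18871 (u = 6*(-26) - (-9 + √(28 - 34))/(-18871) = -156 - (-9 + √(-6))*(-1)/18871 = -156 - (-9 + I*√6)*(-1)/18871 = -156 - (9/18871 - I*√6/18871) = -156 + (-9/18871 + I*√6/18871) = -2943885/18871 + I*√6/18871 ≈ -156.0 + 0.0001298*I)
s*V - u = 2*629 - (-2943885/18871 + I*√6/18871) = 1258 + (2943885/18871 - I*√6/18871) = 26683603/18871 - I*√6/18871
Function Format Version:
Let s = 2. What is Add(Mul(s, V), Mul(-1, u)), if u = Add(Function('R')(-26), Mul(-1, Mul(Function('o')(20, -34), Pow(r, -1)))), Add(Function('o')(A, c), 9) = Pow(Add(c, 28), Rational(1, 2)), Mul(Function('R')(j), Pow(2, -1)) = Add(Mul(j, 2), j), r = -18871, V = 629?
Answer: Add(Rational(26683603, 18871), Mul(Rational(-1, 18871), I, Pow(6, Rational(1, 2)))) ≈ Add(1414.0, Mul(-0.00012980, I))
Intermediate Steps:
Function('R')(j) = Mul(6, j) (Function('R')(j) = Mul(2, Add(Mul(j, 2), j)) = Mul(2, Add(Mul(2, j), j)) = Mul(2, Mul(3, j)) = Mul(6, j))
Function('o')(A, c) = Add(-9, Pow(Add(28, c), Rational(1, 2))) (Function('o')(A, c) = Add(-9, Pow(Add(c, 28), Rational(1, 2))) = Add(-9, Pow(Add(28, c), Rational(1, 2))))
u = Add(Rational(-2943885, 18871), Mul(Rational(1, 18871), I, Pow(6, Rational(1, 2)))) (u = Add(Mul(6, -26), Mul(-1, Mul(Add(-9, Pow(Add(28, -34), Rational(1, 2))), Pow(-18871, -1)))) = Add(-156, Mul(-1, Mul(Add(-9, Pow(-6, Rational(1, 2))), Rational(-1, 18871)))) = Add(-156, Mul(-1, Mul(Add(-9, Mul(I, Pow(6, Rational(1, 2)))), Rational(-1, 18871)))) = Add(-156, Mul(-1, Add(Rational(9, 18871), Mul(Rational(-1, 18871), I, Pow(6, Rational(1, 2)))))) = Add(-156, Add(Rational(-9, 18871), Mul(Rational(1, 18871), I, Pow(6, Rational(1, 2))))) = Add(Rational(-2943885, 18871), Mul(Rational(1, 18871), I, Pow(6, Rational(1, 2)))) ≈ Add(-156.00, Mul(0.00012980, I)))
Add(Mul(s, V), Mul(-1, u)) = Add(Mul(2, 629), Mul(-1, Add(Rational(-2943885, 18871), Mul(Rational(1, 18871), I, Pow(6, Rational(1, 2)))))) = Add(1258, Add(Rational(2943885, 18871), Mul(Rational(-1, 18871), I, Pow(6, Rational(1, 2))))) = Add(Rational(26683603, 18871), Mul(Rational(-1, 18871), I, Pow(6, Rational(1, 2))))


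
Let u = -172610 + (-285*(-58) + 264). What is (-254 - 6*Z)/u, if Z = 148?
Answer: 571/77908 ≈ 0.0073292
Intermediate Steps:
u = -155816 (u = -172610 + (16530 + 264) = -172610 + 16794 = -155816)
(-254 - 6*Z)/u = (-254 - 6*148)/(-155816) = (-254 - 888)*(-1/155816) = -1142*(-1/155816) = 571/77908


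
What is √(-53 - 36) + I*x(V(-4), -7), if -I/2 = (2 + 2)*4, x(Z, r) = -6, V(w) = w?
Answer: 192 + I*√89 ≈ 192.0 + 9.434*I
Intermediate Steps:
I = -32 (I = -2*(2 + 2)*4 = -8*4 = -2*16 = -32)
√(-53 - 36) + I*x(V(-4), -7) = √(-53 - 36) - 32*(-6) = √(-89) + 192 = I*√89 + 192 = 192 + I*√89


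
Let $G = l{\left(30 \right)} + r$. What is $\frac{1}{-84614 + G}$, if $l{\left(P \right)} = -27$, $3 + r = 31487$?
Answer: $- \frac{1}{53157} \approx -1.8812 \cdot 10^{-5}$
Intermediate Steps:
$r = 31484$ ($r = -3 + 31487 = 31484$)
$G = 31457$ ($G = -27 + 31484 = 31457$)
$\frac{1}{-84614 + G} = \frac{1}{-84614 + 31457} = \frac{1}{-53157} = - \frac{1}{53157}$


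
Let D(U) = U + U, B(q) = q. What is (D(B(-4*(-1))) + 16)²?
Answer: 576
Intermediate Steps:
D(U) = 2*U
(D(B(-4*(-1))) + 16)² = (2*(-4*(-1)) + 16)² = (2*4 + 16)² = (8 + 16)² = 24² = 576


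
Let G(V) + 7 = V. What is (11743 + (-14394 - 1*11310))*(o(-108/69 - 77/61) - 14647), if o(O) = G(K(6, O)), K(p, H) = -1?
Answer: 204598455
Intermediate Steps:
G(V) = -7 + V
o(O) = -8 (o(O) = -7 - 1 = -8)
(11743 + (-14394 - 1*11310))*(o(-108/69 - 77/61) - 14647) = (11743 + (-14394 - 1*11310))*(-8 - 14647) = (11743 + (-14394 - 11310))*(-14655) = (11743 - 25704)*(-14655) = -13961*(-14655) = 204598455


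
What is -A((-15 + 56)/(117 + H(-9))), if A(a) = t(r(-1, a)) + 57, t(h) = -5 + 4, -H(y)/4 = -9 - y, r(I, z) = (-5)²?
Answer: -56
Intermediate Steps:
r(I, z) = 25
H(y) = 36 + 4*y (H(y) = -4*(-9 - y) = 36 + 4*y)
t(h) = -1
A(a) = 56 (A(a) = -1 + 57 = 56)
-A((-15 + 56)/(117 + H(-9))) = -1*56 = -56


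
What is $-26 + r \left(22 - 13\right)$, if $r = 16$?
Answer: $118$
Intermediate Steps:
$-26 + r \left(22 - 13\right) = -26 + 16 \left(22 - 13\right) = -26 + 16 \cdot 9 = -26 + 144 = 118$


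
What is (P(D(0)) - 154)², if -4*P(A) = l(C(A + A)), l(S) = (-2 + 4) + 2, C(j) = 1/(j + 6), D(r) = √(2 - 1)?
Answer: 24025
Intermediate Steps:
D(r) = 1 (D(r) = √1 = 1)
C(j) = 1/(6 + j)
l(S) = 4 (l(S) = 2 + 2 = 4)
P(A) = -1 (P(A) = -¼*4 = -1)
(P(D(0)) - 154)² = (-1 - 154)² = (-155)² = 24025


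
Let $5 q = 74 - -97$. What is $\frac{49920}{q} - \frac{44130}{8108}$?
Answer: $\frac{336035095}{231078} \approx 1454.2$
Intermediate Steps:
$q = \frac{171}{5}$ ($q = \frac{74 - -97}{5} = \frac{74 + 97}{5} = \frac{1}{5} \cdot 171 = \frac{171}{5} \approx 34.2$)
$\frac{49920}{q} - \frac{44130}{8108} = \frac{49920}{\frac{171}{5}} - \frac{44130}{8108} = 49920 \cdot \frac{5}{171} - \frac{22065}{4054} = \frac{83200}{57} - \frac{22065}{4054} = \frac{336035095}{231078}$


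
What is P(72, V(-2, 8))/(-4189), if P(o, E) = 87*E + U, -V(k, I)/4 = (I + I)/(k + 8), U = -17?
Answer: 945/4189 ≈ 0.22559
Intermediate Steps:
V(k, I) = -8*I/(8 + k) (V(k, I) = -4*(I + I)/(k + 8) = -4*2*I/(8 + k) = -8*I/(8 + k))
P(o, E) = -17 + 87*E (P(o, E) = 87*E - 17 = -17 + 87*E)
P(72, V(-2, 8))/(-4189) = (-17 + 87*(-8*8/(8 - 2)))/(-4189) = (-17 + 87*(-8*8/6))*(-1/4189) = (-17 + 87*(-8*8*⅙))*(-1/4189) = (-17 + 87*(-32/3))*(-1/4189) = (-17 - 928)*(-1/4189) = -945*(-1/4189) = 945/4189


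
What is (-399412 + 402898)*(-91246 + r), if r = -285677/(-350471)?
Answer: -111478066084854/350471 ≈ -3.1808e+8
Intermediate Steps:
r = 285677/350471 (r = -285677*(-1/350471) = 285677/350471 ≈ 0.81512)
(-399412 + 402898)*(-91246 + r) = (-399412 + 402898)*(-91246 + 285677/350471) = 3486*(-31978791189/350471) = -111478066084854/350471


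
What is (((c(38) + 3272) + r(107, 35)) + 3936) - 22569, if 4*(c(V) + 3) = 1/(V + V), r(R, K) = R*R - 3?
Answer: -1191071/304 ≈ -3918.0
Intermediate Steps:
r(R, K) = -3 + R² (r(R, K) = R² - 3 = -3 + R²)
c(V) = -3 + 1/(8*V) (c(V) = -3 + 1/(4*(V + V)) = -3 + 1/(4*((2*V))) = -3 + (1/(2*V))/4 = -3 + 1/(8*V))
(((c(38) + 3272) + r(107, 35)) + 3936) - 22569 = ((((-3 + (⅛)/38) + 3272) + (-3 + 107²)) + 3936) - 22569 = ((((-3 + (⅛)*(1/38)) + 3272) + (-3 + 11449)) + 3936) - 22569 = ((((-3 + 1/304) + 3272) + 11446) + 3936) - 22569 = (((-911/304 + 3272) + 11446) + 3936) - 22569 = ((993777/304 + 11446) + 3936) - 22569 = (4473361/304 + 3936) - 22569 = 5669905/304 - 22569 = -1191071/304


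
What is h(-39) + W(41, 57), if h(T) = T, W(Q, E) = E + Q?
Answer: 59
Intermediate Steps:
h(-39) + W(41, 57) = -39 + (57 + 41) = -39 + 98 = 59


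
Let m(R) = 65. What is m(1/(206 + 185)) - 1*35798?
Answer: -35733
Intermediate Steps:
m(1/(206 + 185)) - 1*35798 = 65 - 1*35798 = 65 - 35798 = -35733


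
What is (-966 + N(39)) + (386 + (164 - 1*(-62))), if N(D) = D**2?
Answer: 1167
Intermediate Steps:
(-966 + N(39)) + (386 + (164 - 1*(-62))) = (-966 + 39**2) + (386 + (164 - 1*(-62))) = (-966 + 1521) + (386 + (164 + 62)) = 555 + (386 + 226) = 555 + 612 = 1167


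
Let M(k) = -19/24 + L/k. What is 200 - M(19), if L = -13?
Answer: 91873/456 ≈ 201.48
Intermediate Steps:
M(k) = -19/24 - 13/k
200 - M(19) = 200 - (-19/24 - 13/19) = 200 - 1*(-673/456) = 200 + 673/456 = 91873/456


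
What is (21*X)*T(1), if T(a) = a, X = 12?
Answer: 252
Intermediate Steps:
(21*X)*T(1) = (21*12)*1 = 252*1 = 252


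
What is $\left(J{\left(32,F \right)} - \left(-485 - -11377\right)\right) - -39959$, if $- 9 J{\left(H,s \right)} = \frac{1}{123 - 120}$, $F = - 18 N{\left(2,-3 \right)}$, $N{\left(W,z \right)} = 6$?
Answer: $\frac{784808}{27} \approx 29067.0$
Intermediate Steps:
$F = -108$ ($F = \left(-18\right) 6 = -108$)
$J{\left(H,s \right)} = - \frac{1}{27}$ ($J{\left(H,s \right)} = - \frac{1}{9 \left(123 - 120\right)} = - \frac{1}{9 \cdot 3} = \left(- \frac{1}{9}\right) \frac{1}{3} = - \frac{1}{27}$)
$\left(J{\left(32,F \right)} - \left(-485 - -11377\right)\right) - -39959 = \left(- \frac{1}{27} - \left(-485 - -11377\right)\right) - -39959 = \left(- \frac{1}{27} - \left(-485 + 11377\right)\right) + 39959 = \left(- \frac{1}{27} - 10892\right) + 39959 = - \frac{294085}{27} + 39959 = \frac{784808}{27}$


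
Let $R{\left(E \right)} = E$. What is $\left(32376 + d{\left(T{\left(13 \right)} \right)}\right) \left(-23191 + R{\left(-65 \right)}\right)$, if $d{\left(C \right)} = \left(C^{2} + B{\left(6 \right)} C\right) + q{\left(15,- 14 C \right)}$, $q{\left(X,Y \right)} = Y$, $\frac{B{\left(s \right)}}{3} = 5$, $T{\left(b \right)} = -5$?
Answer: $-753401376$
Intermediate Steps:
$B{\left(s \right)} = 15$ ($B{\left(s \right)} = 3 \cdot 5 = 15$)
$d{\left(C \right)} = C + C^{2}$ ($d{\left(C \right)} = \left(C^{2} + 15 C\right) - 14 C = C + C^{2}$)
$\left(32376 + d{\left(T{\left(13 \right)} \right)}\right) \left(-23191 + R{\left(-65 \right)}\right) = \left(32376 - 5 \left(1 - 5\right)\right) \left(-23191 - 65\right) = \left(32376 - -20\right) \left(-23256\right) = \left(32376 + 20\right) \left(-23256\right) = 32396 \left(-23256\right) = -753401376$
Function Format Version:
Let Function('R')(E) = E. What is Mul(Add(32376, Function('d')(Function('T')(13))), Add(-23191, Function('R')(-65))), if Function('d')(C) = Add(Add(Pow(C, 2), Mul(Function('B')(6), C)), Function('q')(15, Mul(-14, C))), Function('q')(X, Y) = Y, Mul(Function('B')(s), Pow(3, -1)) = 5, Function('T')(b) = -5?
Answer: -753401376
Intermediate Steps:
Function('B')(s) = 15 (Function('B')(s) = Mul(3, 5) = 15)
Function('d')(C) = Add(C, Pow(C, 2)) (Function('d')(C) = Add(Add(Pow(C, 2), Mul(15, C)), Mul(-14, C)) = Add(C, Pow(C, 2)))
Mul(Add(32376, Function('d')(Function('T')(13))), Add(-23191, Function('R')(-65))) = Mul(Add(32376, Mul(-5, Add(1, -5))), Add(-23191, -65)) = Mul(Add(32376, Mul(-5, -4)), -23256) = Mul(Add(32376, 20), -23256) = Mul(32396, -23256) = -753401376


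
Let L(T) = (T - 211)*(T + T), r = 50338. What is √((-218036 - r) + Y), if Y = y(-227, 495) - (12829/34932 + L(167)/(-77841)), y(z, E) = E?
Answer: I*√706793227230233933/1624338 ≈ 517.57*I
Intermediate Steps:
L(T) = 2*T*(-211 + T) (L(T) = (-211 + T)*(2*T) = 2*T*(-211 + T))
Y = 448154404693/906380604 (Y = 495 - (12829/34932 + (2*167*(-211 + 167))/(-77841)) = 495 - (12829*(1/34932) + (2*167*(-44))*(-1/77841)) = 495 - (12829/34932 - 14696*(-1/77841)) = 495 - (12829/34932 + 14696/77841) = 495 - 1*503994287/906380604 = 495 - 503994287/906380604 = 448154404693/906380604 ≈ 494.44)
√((-218036 - r) + Y) = √((-218036 - 1*50338) + 448154404693/906380604) = √((-218036 - 50338) + 448154404693/906380604) = √(-268374 + 448154404693/906380604) = √(-242800833813203/906380604) = I*√706793227230233933/1624338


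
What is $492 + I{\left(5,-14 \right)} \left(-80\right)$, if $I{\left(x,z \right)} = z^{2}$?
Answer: $-15188$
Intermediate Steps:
$492 + I{\left(5,-14 \right)} \left(-80\right) = 492 + \left(-14\right)^{2} \left(-80\right) = 492 + 196 \left(-80\right) = 492 - 15680 = -15188$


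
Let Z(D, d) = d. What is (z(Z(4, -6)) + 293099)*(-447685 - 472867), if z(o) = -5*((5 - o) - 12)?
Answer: -269817473408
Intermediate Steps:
z(o) = 35 + 5*o (z(o) = -5*(-7 - o) = 35 + 5*o)
(z(Z(4, -6)) + 293099)*(-447685 - 472867) = ((35 + 5*(-6)) + 293099)*(-447685 - 472867) = ((35 - 30) + 293099)*(-920552) = (5 + 293099)*(-920552) = 293104*(-920552) = -269817473408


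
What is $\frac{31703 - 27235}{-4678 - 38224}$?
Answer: $- \frac{2234}{21451} \approx -0.10414$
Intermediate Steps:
$\frac{31703 - 27235}{-4678 - 38224} = \frac{4468}{-42902} = 4468 \left(- \frac{1}{42902}\right) = - \frac{2234}{21451}$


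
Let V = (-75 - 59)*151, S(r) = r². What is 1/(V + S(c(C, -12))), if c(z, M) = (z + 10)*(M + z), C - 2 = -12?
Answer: -1/20234 ≈ -4.9422e-5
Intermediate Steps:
C = -10 (C = 2 - 12 = -10)
c(z, M) = (10 + z)*(M + z)
V = -20234 (V = -134*151 = -20234)
1/(V + S(c(C, -12))) = 1/(-20234 + ((-10)² + 10*(-12) + 10*(-10) - 12*(-10))²) = 1/(-20234 + (100 - 120 - 100 + 120)²) = 1/(-20234 + 0²) = 1/(-20234 + 0) = 1/(-20234) = -1/20234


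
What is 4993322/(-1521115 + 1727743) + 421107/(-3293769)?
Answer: 2726639452237/113430816822 ≈ 24.038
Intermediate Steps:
4993322/(-1521115 + 1727743) + 421107/(-3293769) = 4993322/206628 + 421107*(-1/3293769) = 4993322*(1/206628) - 140369/1097923 = 2496661/103314 - 140369/1097923 = 2726639452237/113430816822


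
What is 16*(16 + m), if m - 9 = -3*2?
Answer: 304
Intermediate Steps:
m = 3 (m = 9 - 3*2 = 9 - 6 = 3)
16*(16 + m) = 16*(16 + 3) = 16*19 = 304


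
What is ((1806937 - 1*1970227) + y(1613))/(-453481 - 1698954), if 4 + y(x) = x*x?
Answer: -487695/430487 ≈ -1.1329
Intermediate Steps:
y(x) = -4 + x² (y(x) = -4 + x*x = -4 + x²)
((1806937 - 1*1970227) + y(1613))/(-453481 - 1698954) = ((1806937 - 1*1970227) + (-4 + 1613²))/(-453481 - 1698954) = ((1806937 - 1970227) + (-4 + 2601769))/(-2152435) = (-163290 + 2601765)*(-1/2152435) = 2438475*(-1/2152435) = -487695/430487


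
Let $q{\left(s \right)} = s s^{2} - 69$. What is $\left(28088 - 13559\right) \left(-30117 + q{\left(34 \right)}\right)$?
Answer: $132475422$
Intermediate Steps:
$q{\left(s \right)} = -69 + s^{3}$ ($q{\left(s \right)} = s^{3} - 69 = -69 + s^{3}$)
$\left(28088 - 13559\right) \left(-30117 + q{\left(34 \right)}\right) = \left(28088 - 13559\right) \left(-30117 - \left(69 - 34^{3}\right)\right) = 14529 \left(-30117 + \left(-69 + 39304\right)\right) = 14529 \left(-30117 + 39235\right) = 14529 \cdot 9118 = 132475422$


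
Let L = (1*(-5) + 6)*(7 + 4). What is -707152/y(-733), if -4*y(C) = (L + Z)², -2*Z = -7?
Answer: 11314432/841 ≈ 13454.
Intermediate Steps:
Z = 7/2 (Z = -½*(-7) = 7/2 ≈ 3.5000)
L = 11 (L = (-5 + 6)*11 = 1*11 = 11)
y(C) = -841/16 (y(C) = -(11 + 7/2)²/4 = -(29/2)²/4 = -¼*841/4 = -841/16)
-707152/y(-733) = -707152/(-841/16) = -707152*(-16/841) = 11314432/841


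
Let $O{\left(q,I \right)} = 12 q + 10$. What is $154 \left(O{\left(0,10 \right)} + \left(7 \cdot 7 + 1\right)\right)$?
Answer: $9240$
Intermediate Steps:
$O{\left(q,I \right)} = 10 + 12 q$
$154 \left(O{\left(0,10 \right)} + \left(7 \cdot 7 + 1\right)\right) = 154 \left(\left(10 + 12 \cdot 0\right) + \left(7 \cdot 7 + 1\right)\right) = 154 \left(\left(10 + 0\right) + \left(49 + 1\right)\right) = 154 \left(10 + 50\right) = 154 \cdot 60 = 9240$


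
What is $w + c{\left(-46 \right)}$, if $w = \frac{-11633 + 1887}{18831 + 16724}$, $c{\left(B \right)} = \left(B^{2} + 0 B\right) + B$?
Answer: $\frac{73589104}{35555} \approx 2069.7$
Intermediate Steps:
$c{\left(B \right)} = B + B^{2}$ ($c{\left(B \right)} = \left(B^{2} + 0\right) + B = B^{2} + B = B + B^{2}$)
$w = - \frac{9746}{35555} \approx -0.27411$
$w + c{\left(-46 \right)} = - \frac{9746}{35555} - 46 \left(1 - 46\right) = - \frac{9746}{35555} - -2070 = - \frac{9746}{35555} + 2070 = \frac{73589104}{35555}$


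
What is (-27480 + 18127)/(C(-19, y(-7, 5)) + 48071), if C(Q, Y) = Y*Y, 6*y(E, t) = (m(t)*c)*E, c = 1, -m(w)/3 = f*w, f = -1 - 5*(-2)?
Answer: -37412/291509 ≈ -0.12834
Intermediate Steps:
f = 9 (f = -1 + 10 = 9)
m(w) = -27*w
y(E, t) = -9*E*t/2 (y(E, t) = ((-27*t*1)*E)/6 = ((-27*t)*E)/6 = (-27*E*t)/6 = -9*E*t/2)
C(Q, Y) = Y²
(-27480 + 18127)/(C(-19, y(-7, 5)) + 48071) = (-27480 + 18127)/((-9/2*(-7)*5)² + 48071) = -9353/((315/2)² + 48071) = -9353/(99225/4 + 48071) = -9353/291509/4 = -9353*4/291509 = -37412/291509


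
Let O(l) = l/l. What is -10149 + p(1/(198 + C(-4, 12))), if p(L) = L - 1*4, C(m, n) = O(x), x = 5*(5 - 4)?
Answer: -2020446/199 ≈ -10153.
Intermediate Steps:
x = 5 (x = 5*1 = 5)
O(l) = 1
C(m, n) = 1
p(L) = -4 + L (p(L) = L - 4 = -4 + L)
-10149 + p(1/(198 + C(-4, 12))) = -10149 + (-4 + 1/(198 + 1)) = -10149 + (-4 + 1/199) = -10149 - 795/199 = -2020446/199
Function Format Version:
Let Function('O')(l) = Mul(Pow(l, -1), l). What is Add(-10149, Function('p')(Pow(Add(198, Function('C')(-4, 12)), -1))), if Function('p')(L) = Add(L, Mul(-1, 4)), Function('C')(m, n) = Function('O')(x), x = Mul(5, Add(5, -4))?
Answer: Rational(-2020446, 199) ≈ -10153.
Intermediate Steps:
x = 5 (x = Mul(5, 1) = 5)
Function('O')(l) = 1
Function('C')(m, n) = 1
Function('p')(L) = Add(-4, L) (Function('p')(L) = Add(L, -4) = Add(-4, L))
Add(-10149, Function('p')(Pow(Add(198, Function('C')(-4, 12)), -1))) = Add(-10149, Add(-4, Pow(Add(198, 1), -1))) = Add(-10149, Add(-4, Pow(199, -1))) = Add(-10149, Add(-4, Rational(1, 199))) = Add(-10149, Rational(-795, 199)) = Rational(-2020446, 199)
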